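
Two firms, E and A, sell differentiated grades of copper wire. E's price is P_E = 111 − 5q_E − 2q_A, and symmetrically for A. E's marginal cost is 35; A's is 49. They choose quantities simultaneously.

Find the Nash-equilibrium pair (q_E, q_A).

Firm E's profit: π = q_E(111 − 5q_E − 2q_A) − 35q_E.
∂π/∂q_E = 76 − 10q_E − 2q_A = 0 ⇒ q_E = 7.6 − 0.2q_A.
Similarly q_A = 6.2 − 0.2q_E.
Substituting the second reaction function into the first: q_E = 7.6 − 0.2(6.2 − 0.2q_E), which gives 0.96q_E = 6.36 ⇒ q_E = 6.625.
Then q_A = 6.2 − 0.2·6.625 = 4.875.

6.625, 4.875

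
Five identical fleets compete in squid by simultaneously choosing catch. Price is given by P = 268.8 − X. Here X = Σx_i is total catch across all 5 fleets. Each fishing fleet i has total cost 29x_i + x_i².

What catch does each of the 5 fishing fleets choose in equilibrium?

A representative fishing fleet's profit is π_i = x_i(268.8 − X) − 29x_i − x_i², with X = x_i + Σ_{j≠i} x_j.
First-order condition: 239.8 − 4x_i − Σ_{j≠i} x_j = 0.
In a symmetric equilibrium every fishing fleet chooses the same x, so Σ_{j≠i} x_j = 4x. The condition becomes 239.8 − 8x = 0, giving x = 239.8/8 = 29.975.

29.975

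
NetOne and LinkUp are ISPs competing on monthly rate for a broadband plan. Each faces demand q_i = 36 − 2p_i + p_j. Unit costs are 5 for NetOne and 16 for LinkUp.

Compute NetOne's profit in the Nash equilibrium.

NetOne's profit: π = (p_{NetOne} − 5)(36 − 2p_{NetOne} + p_{LinkUp}).
∂π/∂p_{NetOne} = 46 − 4p_{NetOne} + p_{LinkUp} = 0 ⇒ p_{NetOne} = 11.5 + 0.25p_{LinkUp}.
Similarly p_{LinkUp} = 17 + 0.25p_{NetOne}.
Plugging p_{LinkUp} into NetOne's best response: p_{NetOne} = 11.5 + 0.25(17 + 0.25p_{NetOne}) ⇒ 0.9375p_{NetOne} = 15.75, so p_{NetOne} = 16.8.
Then p_{LinkUp} = 17 + 0.25·16.8 = 21.2.
q_{NetOne} = 36 − 2·16.8 + 21.2 = 23.6.
Profit = (16.8 − 5)·23.6 = 278.48.

278.48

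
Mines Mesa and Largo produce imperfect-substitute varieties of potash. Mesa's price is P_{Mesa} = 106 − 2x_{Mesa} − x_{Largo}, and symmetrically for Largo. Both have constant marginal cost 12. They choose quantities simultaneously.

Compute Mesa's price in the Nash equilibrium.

Mine Mesa's profit: π = x_{Mesa}(106 − 2x_{Mesa} − x_{Largo}) − 12x_{Mesa}.
∂π/∂x_{Mesa} = 94 − 4x_{Mesa} − x_{Largo} = 0 ⇒ x_{Mesa} = 23.5 − 0.25x_{Largo}.
By symmetry x_{Largo} = x_{Mesa}; substituting into the reaction function, 1.25x_{Mesa} = 23.5 and x_{Mesa} = 18.8.
P_{Mesa} = 106 − 2·18.8 − 18.8 = 49.6.

49.6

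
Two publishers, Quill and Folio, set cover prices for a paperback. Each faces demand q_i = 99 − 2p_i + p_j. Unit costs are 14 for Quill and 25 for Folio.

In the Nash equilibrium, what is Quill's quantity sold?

Quill's profit: π = (p_{Quill} − 14)(99 − 2p_{Quill} + p_{Folio}).
∂π/∂p_{Quill} = 127 − 4p_{Quill} + p_{Folio} = 0 ⇒ p_{Quill} = 31.75 + 0.25p_{Folio}.
Similarly p_{Folio} = 37.25 + 0.25p_{Quill}.
Solving the two reaction functions simultaneously: (1 − (0.25)(0.25))p_{Quill} = 31.75 + 0.25·37.25, so 0.9375p_{Quill} = 41.0625 and p_{Quill} = 43.8.
Then p_{Folio} = 37.25 + 0.25·43.8 = 48.2.
q_{Quill} = 99 − 2·43.8 + 48.2 = 59.6.

59.6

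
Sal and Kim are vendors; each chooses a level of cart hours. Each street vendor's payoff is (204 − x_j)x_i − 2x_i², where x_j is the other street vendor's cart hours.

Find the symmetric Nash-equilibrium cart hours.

40.8

Sal's payoff is (204 − x_K)x_S − 2x_S².
∂π/∂x_S = 204 − x_K − 4x_S = 0, so x_S = 51 − 0.25x_K.
The game is symmetric, so in equilibrium x_K = x_S: the reaction function gives 1.25x_S = 51, hence x_S = 40.8.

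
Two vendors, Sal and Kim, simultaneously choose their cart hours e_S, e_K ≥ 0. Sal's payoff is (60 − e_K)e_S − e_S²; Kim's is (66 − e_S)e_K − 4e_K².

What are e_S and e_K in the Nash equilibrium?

Expanding Sal's payoff: 60e_S − e_Ke_S − e_S².
∂π/∂e_S = 60 − e_K − 2e_S = 0, so e_S = 30 − 0.5e_K.
Likewise for Kim: e_K = 8.25 − 0.125e_S.
Solving the two reaction functions simultaneously: (1 − (−0.5)(−0.125))e_S = 30 − 0.5·8.25, so 0.9375e_S = 25.875 and e_S = 27.6.
Then e_K = 8.25 − 0.125·27.6 = 4.8.

27.6, 4.8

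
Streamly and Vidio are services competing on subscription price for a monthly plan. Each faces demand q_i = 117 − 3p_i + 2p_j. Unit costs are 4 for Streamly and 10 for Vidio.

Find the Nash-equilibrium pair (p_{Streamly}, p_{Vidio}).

Streamly's profit: π = (p_{Streamly} − 4)(117 − 3p_{Streamly} + 2p_{Vidio}).
∂π/∂p_{Streamly} = 129 − 6p_{Streamly} + 2p_{Vidio} = 0 ⇒ p_{Streamly} = 21.5 + (1/3)p_{Vidio}.
Similarly p_{Vidio} = 24.5 + (1/3)p_{Streamly}.
Substituting the second reaction function into the first: p_{Streamly} = 21.5 + (1/3)(24.5 + (1/3)p_{Streamly}), which gives (8/9)p_{Streamly} = 89/3 ⇒ p_{Streamly} = 33.375.
Then p_{Vidio} = 24.5 + (1/3)·33.375 = 35.625.

33.375, 35.625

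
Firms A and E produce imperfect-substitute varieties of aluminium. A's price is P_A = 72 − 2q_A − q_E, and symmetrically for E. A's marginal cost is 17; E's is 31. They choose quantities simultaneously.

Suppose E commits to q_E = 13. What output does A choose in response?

Firm A's profit: π = q_A(72 − 2q_A − q_E) − 17q_A.
∂π/∂q_A = 55 − 4q_A − q_E = 0 ⇒ q_A = 13.75 − 0.25q_E.
At q_E = 13: q_A = 13.75 − 0.25·13 = 10.5.

10.5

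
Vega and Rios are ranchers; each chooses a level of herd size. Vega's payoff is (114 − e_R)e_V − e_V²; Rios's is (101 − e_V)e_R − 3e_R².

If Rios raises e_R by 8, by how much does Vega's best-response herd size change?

Expanding Vega's payoff: 114e_V − e_Re_V − e_V².
∂π/∂e_V = 114 − e_R − 2e_V = 0, so e_V = 57 − 0.5e_R.
The reaction-function slope is −0.5, so an 8-unit rise in e_R moves e_V by −0.5 × 8 = −4. Vega's best response falls — the actions are strategic substitutes.

-4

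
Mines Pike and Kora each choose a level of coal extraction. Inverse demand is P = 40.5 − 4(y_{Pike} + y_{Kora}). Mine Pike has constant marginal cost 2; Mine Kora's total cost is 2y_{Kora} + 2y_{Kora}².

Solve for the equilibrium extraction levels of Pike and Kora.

3.85, 1.925

Mine Pike's profit: π = y_{Pike}(40.5 − 4(y_{Pike} + y_{Kora})) − 2y_{Pike}.
∂π/∂y_{Pike} = 38.5 − 8y_{Pike} − 4y_{Kora} = 0, so y_{Pike} = 4.8125 − 0.5y_{Kora}.
For Kora: ∂π/∂y_{Kora} = 38.5 − 12y_{Kora} − 4y_{Pike} = 0 ⇒ y_{Kora} = 77/24 − (1/3)y_{Pike}.
Plugging y_{Kora} into Pike's best response: y_{Pike} = 4.8125 − 0.5(77/24 − (1/3)y_{Pike}) ⇒ (5/6)y_{Pike} = 77/24, so y_{Pike} = 3.85.
Then y_{Kora} = 77/24 − (1/3)·3.85 = 1.925.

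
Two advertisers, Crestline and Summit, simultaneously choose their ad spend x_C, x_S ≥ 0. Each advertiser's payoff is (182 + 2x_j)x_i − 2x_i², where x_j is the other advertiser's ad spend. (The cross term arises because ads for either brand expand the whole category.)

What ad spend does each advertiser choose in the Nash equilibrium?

Crestline's payoff is (182 + 2x_S)x_C − 2x_C².
∂π/∂x_C = 182 + 2x_S − 4x_C = 0, so x_C = 45.5 + 0.5x_S.
Setting x_C = x_S in the reaction function: x_C = 45.5 + 0.5x_C, so x_C = 45.5 / 0.5 = 91.

91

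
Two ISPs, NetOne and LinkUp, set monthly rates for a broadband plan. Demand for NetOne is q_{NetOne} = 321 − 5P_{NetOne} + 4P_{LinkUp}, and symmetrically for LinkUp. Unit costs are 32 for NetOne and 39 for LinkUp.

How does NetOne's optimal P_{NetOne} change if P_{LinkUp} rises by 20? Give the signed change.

NetOne's profit: π = (P_{NetOne} − 32)(321 − 5P_{NetOne} + 4P_{LinkUp}).
∂π/∂P_{NetOne} = 481 − 10P_{NetOne} + 4P_{LinkUp} = 0 ⇒ P_{NetOne} = 48.1 + 0.4P_{LinkUp}.
The reaction-function slope is 0.4, so a 20-unit rise in P_{LinkUp} moves P_{NetOne} by 0.4 × 20 = 8. NetOne's best response rises — the actions are strategic complements.

8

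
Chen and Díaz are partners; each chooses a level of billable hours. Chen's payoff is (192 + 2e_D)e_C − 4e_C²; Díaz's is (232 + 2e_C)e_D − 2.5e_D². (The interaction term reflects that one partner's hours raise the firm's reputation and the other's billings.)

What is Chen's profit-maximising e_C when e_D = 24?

30

Expanding Chen's payoff: 192e_C + 2e_De_C − 4e_C².
∂π/∂e_C = 192 + 2e_D − 8e_C = 0, so e_C = 24 + 0.25e_D.
At e_D = 24: e_C = 24 + 0.25·24 = 30.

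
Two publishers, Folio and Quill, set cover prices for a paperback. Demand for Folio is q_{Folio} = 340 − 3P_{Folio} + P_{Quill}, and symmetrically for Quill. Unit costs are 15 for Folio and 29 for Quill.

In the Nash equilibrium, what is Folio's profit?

11982.72

Folio's profit: π = (P_{Folio} − 15)(340 − 3P_{Folio} + P_{Quill}).
∂π/∂P_{Folio} = 385 − 6P_{Folio} + P_{Quill} = 0 ⇒ P_{Folio} = 385/6 + (1/6)P_{Quill}.
Similarly P_{Quill} = 427/6 + (1/6)P_{Folio}.
Solving the two reaction functions simultaneously: (1 − (1/6)(1/6))P_{Folio} = 385/6 + (1/6)·(427/6), so (35/36)P_{Folio} = 2737/36 and P_{Folio} = 78.2.
Then P_{Quill} = 427/6 + (1/6)·78.2 = 84.2.
q_{Folio} = 340 − 3·78.2 + 84.2 = 189.6.
Profit = (78.2 − 15)·189.6 = 11982.72.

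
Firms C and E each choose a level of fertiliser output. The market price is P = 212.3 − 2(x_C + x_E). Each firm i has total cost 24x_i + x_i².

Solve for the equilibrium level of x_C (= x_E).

23.5375

Firm C's profit: π = x_C(212.3 − 2(x_C + x_E)) − 24x_C − x_C².
∂π/∂x_C = 188.3 − 6x_C − 2x_E = 0, so x_C = 1883/60 − (1/3)x_E.
By symmetry x_E = x_C; substituting into the reaction function, (4/3)x_C = 1883/60 and x_C = 23.5375.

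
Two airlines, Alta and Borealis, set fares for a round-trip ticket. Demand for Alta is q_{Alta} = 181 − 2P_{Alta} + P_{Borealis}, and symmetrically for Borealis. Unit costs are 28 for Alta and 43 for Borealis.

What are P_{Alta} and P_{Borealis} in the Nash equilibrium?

Alta's profit: π = (P_{Alta} − 28)(181 − 2P_{Alta} + P_{Borealis}).
∂π/∂P_{Alta} = 237 − 4P_{Alta} + P_{Borealis} = 0 ⇒ P_{Alta} = 59.25 + 0.25P_{Borealis}.
Similarly P_{Borealis} = 66.75 + 0.25P_{Alta}.
Plugging P_{Borealis} into Alta's best response: P_{Alta} = 59.25 + 0.25(66.75 + 0.25P_{Alta}) ⇒ 0.9375P_{Alta} = 75.9375, so P_{Alta} = 81.
Then P_{Borealis} = 66.75 + 0.25·81 = 87.

81, 87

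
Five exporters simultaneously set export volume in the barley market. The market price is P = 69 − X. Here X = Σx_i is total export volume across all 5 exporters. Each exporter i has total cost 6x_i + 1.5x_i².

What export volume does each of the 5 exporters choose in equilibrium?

7

A representative exporter's profit is π_i = x_i(69 − X) − 6x_i − 1.5x_i², with X = x_i + Σ_{j≠i} x_j.
First-order condition: 63 − 5x_i − Σ_{j≠i} x_j = 0.
With identical exporters, set every x_j = x: then 63 − 5x − 4x = 0, i.e. x = 63/9 = 7.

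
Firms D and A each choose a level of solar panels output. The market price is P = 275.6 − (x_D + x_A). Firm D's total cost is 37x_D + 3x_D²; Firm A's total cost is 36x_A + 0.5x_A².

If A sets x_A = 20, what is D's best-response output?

27.325

Firm D's profit: π = x_D(275.6 − (x_D + x_A)) − 37x_D − 3x_D².
∂π/∂x_D = 238.6 − 8x_D − x_A = 0, so x_D = 29.825 − 0.125x_A.
At x_A = 20: x_D = 29.825 − 0.125·20 = 27.325.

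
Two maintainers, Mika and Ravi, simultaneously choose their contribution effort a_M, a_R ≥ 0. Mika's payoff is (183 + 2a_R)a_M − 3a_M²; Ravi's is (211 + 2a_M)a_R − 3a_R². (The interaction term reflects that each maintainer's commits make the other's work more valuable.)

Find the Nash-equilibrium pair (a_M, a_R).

47.5, 51

Expanding Mika's payoff: 183a_M + 2a_Ra_M − 3a_M².
∂π/∂a_M = 183 + 2a_R − 6a_M = 0, so a_M = 30.5 + (1/3)a_R.
Likewise for Ravi: a_R = 211/6 + (1/3)a_M.
Solving the two reaction functions simultaneously: (1 − (1/3)(1/3))a_M = 30.5 + (1/3)·(211/6), so (8/9)a_M = 380/9 and a_M = 47.5.
Then a_R = 211/6 + (1/3)·47.5 = 51.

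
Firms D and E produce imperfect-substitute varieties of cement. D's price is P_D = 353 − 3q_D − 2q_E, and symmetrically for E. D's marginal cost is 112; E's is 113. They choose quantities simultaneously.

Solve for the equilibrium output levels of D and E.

30.1875, 29.9375

Firm D's profit: π = q_D(353 − 3q_D − 2q_E) − 112q_D.
∂π/∂q_D = 241 − 6q_D − 2q_E = 0 ⇒ q_D = 241/6 − (1/3)q_E.
Similarly q_E = 40 − (1/3)q_D.
Substituting the second reaction function into the first: q_D = 241/6 − (1/3)(40 − (1/3)q_D), which gives (8/9)q_D = 161/6 ⇒ q_D = 30.1875.
Then q_E = 40 − (1/3)·30.1875 = 29.9375.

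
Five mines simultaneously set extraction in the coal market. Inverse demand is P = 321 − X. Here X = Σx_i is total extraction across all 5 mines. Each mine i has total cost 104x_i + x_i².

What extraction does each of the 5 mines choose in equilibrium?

A representative mine's profit is π_i = x_i(321 − X) − 104x_i − x_i², with X = x_i + Σ_{j≠i} x_j.
First-order condition: 217 − 4x_i − Σ_{j≠i} x_j = 0.
Imposing symmetry (x_j = x for all j) turns Σ_{j≠i} x_j into 4x, so 217 = 8x and x = 27.125.

27.125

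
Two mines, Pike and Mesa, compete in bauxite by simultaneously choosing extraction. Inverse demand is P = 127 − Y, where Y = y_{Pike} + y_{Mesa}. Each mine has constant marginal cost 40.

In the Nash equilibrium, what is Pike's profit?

841

Mine Pike's profit: π = y_{Pike}(127 − (y_{Pike} + y_{Mesa})) − 40y_{Pike}.
∂π/∂y_{Pike} = 87 − 2y_{Pike} − y_{Mesa} = 0, so y_{Pike} = 43.5 − 0.5y_{Mesa}.
By symmetry y_{Mesa} = y_{Pike}; substituting into the reaction function, 1.5y_{Pike} = 43.5 and y_{Pike} = 29.
Price P = 127 − 58 = 69.
Pike's profit: (69 − 40)·29 = 841.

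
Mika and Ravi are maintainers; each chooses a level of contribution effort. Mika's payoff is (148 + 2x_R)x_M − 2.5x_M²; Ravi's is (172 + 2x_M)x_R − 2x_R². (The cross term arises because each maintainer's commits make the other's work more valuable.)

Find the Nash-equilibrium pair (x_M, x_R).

Expanding Mika's payoff: 148x_M + 2x_Rx_M − 2.5x_M².
∂π/∂x_M = 148 + 2x_R − 5x_M = 0, so x_M = 29.6 + 0.4x_R.
Likewise for Ravi: x_R = 43 + 0.5x_M.
Plugging x_R into Mika's best response: x_M = 29.6 + 0.4(43 + 0.5x_M) ⇒ 0.8x_M = 46.8, so x_M = 58.5.
Then x_R = 43 + 0.5·58.5 = 72.25.

58.5, 72.25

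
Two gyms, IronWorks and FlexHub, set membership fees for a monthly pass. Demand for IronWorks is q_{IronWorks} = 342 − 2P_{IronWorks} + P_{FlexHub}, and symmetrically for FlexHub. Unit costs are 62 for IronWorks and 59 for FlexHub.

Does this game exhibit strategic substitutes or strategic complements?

IronWorks's profit: π = (P_{IronWorks} − 62)(342 − 2P_{IronWorks} + P_{FlexHub}).
∂π/∂P_{IronWorks} = 466 − 4P_{IronWorks} + P_{FlexHub} = 0 ⇒ P_{IronWorks} = 116.5 + 0.25P_{FlexHub}.
The best-response slope dP_{IronWorks}/dP_{FlexHub} = 0.25 > 0: the reaction function is upward-sloping, so the choices are strategic complements.

strategic complements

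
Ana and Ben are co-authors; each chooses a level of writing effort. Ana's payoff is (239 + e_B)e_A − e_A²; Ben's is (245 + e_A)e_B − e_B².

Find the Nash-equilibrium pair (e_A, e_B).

Expanding Ana's payoff: 239e_A + e_Be_A − e_A².
∂π/∂e_A = 239 + e_B − 2e_A = 0, so e_A = 119.5 + 0.5e_B.
Likewise for Ben: e_B = 122.5 + 0.5e_A.
Substituting the second reaction function into the first: e_A = 119.5 + 0.5(122.5 + 0.5e_A), which gives 0.75e_A = 180.75 ⇒ e_A = 241.
Then e_B = 122.5 + 0.5·241 = 243.

241, 243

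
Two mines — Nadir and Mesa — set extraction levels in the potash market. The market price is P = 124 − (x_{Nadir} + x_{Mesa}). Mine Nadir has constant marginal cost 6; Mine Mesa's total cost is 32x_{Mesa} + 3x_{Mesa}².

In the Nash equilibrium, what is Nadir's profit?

3226.24

Mine Nadir's profit: π = x_{Nadir}(124 − (x_{Nadir} + x_{Mesa})) − 6x_{Nadir}.
∂π/∂x_{Nadir} = 118 − 2x_{Nadir} − x_{Mesa} = 0, so x_{Nadir} = 59 − 0.5x_{Mesa}.
For Mesa: ∂π/∂x_{Mesa} = 92 − 8x_{Mesa} − x_{Nadir} = 0 ⇒ x_{Mesa} = 11.5 − 0.125x_{Nadir}.
Substituting the second reaction function into the first: x_{Nadir} = 59 − 0.5(11.5 − 0.125x_{Nadir}), which gives 0.9375x_{Nadir} = 53.25 ⇒ x_{Nadir} = 56.8.
Then x_{Mesa} = 11.5 − 0.125·56.8 = 4.4.
Price P = 124 − 61.2 = 62.8.
Nadir's profit: (62.8 − 6)·56.8 = 3226.24.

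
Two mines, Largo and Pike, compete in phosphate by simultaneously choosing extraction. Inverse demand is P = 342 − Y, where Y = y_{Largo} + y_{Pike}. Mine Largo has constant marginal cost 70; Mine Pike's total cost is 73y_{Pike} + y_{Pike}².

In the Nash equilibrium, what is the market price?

187

Mine Largo's profit: π = y_{Largo}(342 − (y_{Largo} + y_{Pike})) − 70y_{Largo}.
∂π/∂y_{Largo} = 272 − 2y_{Largo} − y_{Pike} = 0, so y_{Largo} = 136 − 0.5y_{Pike}.
For Pike: ∂π/∂y_{Pike} = 269 − 4y_{Pike} − y_{Largo} = 0 ⇒ y_{Pike} = 67.25 − 0.25y_{Largo}.
Plugging y_{Pike} into Largo's best response: y_{Largo} = 136 − 0.5(67.25 − 0.25y_{Largo}) ⇒ 0.875y_{Largo} = 102.375, so y_{Largo} = 117.
Then y_{Pike} = 67.25 − 0.25·117 = 38.
Equilibrium price: P = 342 − 155 = 187.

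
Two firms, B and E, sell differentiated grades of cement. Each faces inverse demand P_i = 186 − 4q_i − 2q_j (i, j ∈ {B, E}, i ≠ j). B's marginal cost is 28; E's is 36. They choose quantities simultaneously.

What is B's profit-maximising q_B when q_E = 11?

Firm B's profit: π = q_B(186 − 4q_B − 2q_E) − 28q_B.
∂π/∂q_B = 158 − 8q_B − 2q_E = 0 ⇒ q_B = 19.75 − 0.25q_E.
At q_E = 11: q_B = 19.75 − 0.25·11 = 17.

17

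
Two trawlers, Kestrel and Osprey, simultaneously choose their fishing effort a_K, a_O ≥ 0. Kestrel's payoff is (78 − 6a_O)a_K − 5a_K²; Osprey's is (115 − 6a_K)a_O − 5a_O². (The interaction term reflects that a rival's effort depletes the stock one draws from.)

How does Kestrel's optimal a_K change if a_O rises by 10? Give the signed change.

-6

Expanding Kestrel's payoff: 78a_K − 6a_Oa_K − 5a_K².
∂π/∂a_K = 78 − 6a_O − 10a_K = 0, so a_K = 7.8 − 0.6a_O.
The reaction-function slope is −0.6, so a 10-unit rise in a_O moves a_K by −0.6 × 10 = −6. Kestrel's best response falls — the actions are strategic substitutes.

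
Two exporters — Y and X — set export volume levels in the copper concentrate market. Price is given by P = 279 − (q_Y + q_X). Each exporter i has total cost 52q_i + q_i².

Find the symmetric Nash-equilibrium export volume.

45.4

Exporter Y's profit: π = q_Y(279 − (q_Y + q_X)) − 52q_Y − q_Y².
∂π/∂q_Y = 227 − 4q_Y − q_X = 0, so q_Y = 56.75 − 0.25q_X.
The game is symmetric, so in equilibrium q_X = q_Y: the reaction function gives 1.25q_Y = 56.75, hence q_Y = 45.4.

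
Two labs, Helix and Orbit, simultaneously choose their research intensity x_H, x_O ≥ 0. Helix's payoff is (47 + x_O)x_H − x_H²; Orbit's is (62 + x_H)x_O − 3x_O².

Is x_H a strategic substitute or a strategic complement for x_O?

strategic complements

Expanding Helix's payoff: 47x_H + x_Ox_H − x_H².
∂π/∂x_H = 47 + x_O − 2x_H = 0, so x_H = 23.5 + 0.5x_O.
The best-response slope dx_H/dx_O = 0.5 > 0: the reaction function is upward-sloping, so the choices are strategic complements.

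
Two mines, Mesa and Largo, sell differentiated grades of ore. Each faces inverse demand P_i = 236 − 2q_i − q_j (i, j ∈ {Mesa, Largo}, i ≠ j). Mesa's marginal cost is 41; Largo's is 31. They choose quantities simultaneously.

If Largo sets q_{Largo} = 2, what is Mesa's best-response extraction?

Mine Mesa's profit: π = q_{Mesa}(236 − 2q_{Mesa} − q_{Largo}) − 41q_{Mesa}.
∂π/∂q_{Mesa} = 195 − 4q_{Mesa} − q_{Largo} = 0 ⇒ q_{Mesa} = 48.75 − 0.25q_{Largo}.
At q_{Largo} = 2: q_{Mesa} = 48.75 − 0.25·2 = 48.25.

48.25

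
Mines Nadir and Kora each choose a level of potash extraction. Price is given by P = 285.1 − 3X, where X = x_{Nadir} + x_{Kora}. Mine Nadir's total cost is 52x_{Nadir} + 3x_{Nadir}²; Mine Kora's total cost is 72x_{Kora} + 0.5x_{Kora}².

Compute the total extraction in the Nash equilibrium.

Mine Nadir's profit: π = x_{Nadir}(285.1 − 3(x_{Nadir} + x_{Kora})) − 52x_{Nadir} − 3x_{Nadir}².
∂π/∂x_{Nadir} = 233.1 − 12x_{Nadir} − 3x_{Kora} = 0, so x_{Nadir} = 19.425 − 0.25x_{Kora}.
For Kora: ∂π/∂x_{Kora} = 213.1 − 7x_{Kora} − 3x_{Nadir} = 0 ⇒ x_{Kora} = 2131/70 − (3/7)x_{Nadir}.
Solving the two reaction functions simultaneously: (1 − (−0.25)(−3/7))x_{Nadir} = 19.425 − 0.25·(2131/70), so (25/28)x_{Nadir} = 827/70 and x_{Nadir} = 13.232.
Then x_{Kora} = 2131/70 − (3/7)·13.232 = 24.772.
Total extraction: 13.232 + 24.772 = 38.004.

38.004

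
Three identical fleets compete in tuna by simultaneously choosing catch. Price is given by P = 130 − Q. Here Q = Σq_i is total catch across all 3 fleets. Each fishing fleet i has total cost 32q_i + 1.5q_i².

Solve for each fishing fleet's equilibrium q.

14

A representative fishing fleet's profit is π_i = q_i(130 − Q) − 32q_i − 1.5q_i², with Q = q_i + Σ_{j≠i} q_j.
First-order condition: 98 − 5q_i − Σ_{j≠i} q_j = 0.
With identical fishing fleets, set every q_j = q: then 98 − 5q − 2q = 0, i.e. q = 98/7 = 14.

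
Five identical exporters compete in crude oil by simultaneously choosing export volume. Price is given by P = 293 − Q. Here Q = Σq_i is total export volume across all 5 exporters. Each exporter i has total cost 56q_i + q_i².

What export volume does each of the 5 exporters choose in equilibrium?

29.625

A representative exporter's profit is π_i = q_i(293 − Q) − 56q_i − q_i², with Q = q_i + Σ_{j≠i} q_j.
First-order condition: 237 − 4q_i − Σ_{j≠i} q_j = 0.
Imposing symmetry (q_j = q for all j) turns Σ_{j≠i} q_j into 4q, so 237 = 8q and q = 29.625.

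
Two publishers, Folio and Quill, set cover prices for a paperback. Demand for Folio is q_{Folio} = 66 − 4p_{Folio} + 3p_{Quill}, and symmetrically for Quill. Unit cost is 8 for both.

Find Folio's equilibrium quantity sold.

Folio's profit: π = (p_{Folio} − 8)(66 − 4p_{Folio} + 3p_{Quill}).
∂π/∂p_{Folio} = 98 − 8p_{Folio} + 3p_{Quill} = 0 ⇒ p_{Folio} = 12.25 + 0.375p_{Quill}.
Setting p_{Folio} = p_{Quill} in the reaction function: p_{Folio} = 12.25 + 0.375p_{Folio}, so p_{Folio} = 12.25 / 0.625 = 19.6.
q_{Folio} = 66 − 4·19.6 + 3·19.6 = 46.4.

46.4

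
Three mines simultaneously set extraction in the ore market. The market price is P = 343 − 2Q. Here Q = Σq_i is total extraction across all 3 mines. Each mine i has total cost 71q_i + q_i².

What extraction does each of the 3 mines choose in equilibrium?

27.2

A representative mine's profit is π_i = q_i(343 − 2Q) − 71q_i − q_i², with Q = q_i + Σ_{j≠i} q_j.
First-order condition: 272 − 6q_i − 2Σ_{j≠i} q_j = 0.
With identical mines, set every q_j = q: then 272 − 6q − 4q = 0, i.e. q = 272/10 = 27.2.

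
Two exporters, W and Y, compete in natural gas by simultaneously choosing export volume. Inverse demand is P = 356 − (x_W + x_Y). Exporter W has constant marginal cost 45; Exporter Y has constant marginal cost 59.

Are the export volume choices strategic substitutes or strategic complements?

strategic substitutes

Exporter W's profit: π = x_W(356 − (x_W + x_Y)) − 45x_W.
∂π/∂x_W = 311 − 2x_W − x_Y = 0, so x_W = 155.5 − 0.5x_Y.
The best-response slope dx_W/dx_Y = −0.5 < 0: the reaction function is downward-sloping, so the choices are strategic substitutes.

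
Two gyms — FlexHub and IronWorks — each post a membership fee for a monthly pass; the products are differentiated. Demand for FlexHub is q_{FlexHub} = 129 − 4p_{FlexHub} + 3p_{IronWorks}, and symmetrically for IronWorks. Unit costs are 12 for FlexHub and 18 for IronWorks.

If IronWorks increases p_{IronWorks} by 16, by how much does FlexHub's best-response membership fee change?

FlexHub's profit: π = (p_{FlexHub} − 12)(129 − 4p_{FlexHub} + 3p_{IronWorks}).
∂π/∂p_{FlexHub} = 177 − 8p_{FlexHub} + 3p_{IronWorks} = 0 ⇒ p_{FlexHub} = 22.125 + 0.375p_{IronWorks}.
The reaction-function slope is 0.375, so a 16-unit rise in p_{IronWorks} moves p_{FlexHub} by 0.375 × 16 = 6. FlexHub's best response rises — the actions are strategic complements.

6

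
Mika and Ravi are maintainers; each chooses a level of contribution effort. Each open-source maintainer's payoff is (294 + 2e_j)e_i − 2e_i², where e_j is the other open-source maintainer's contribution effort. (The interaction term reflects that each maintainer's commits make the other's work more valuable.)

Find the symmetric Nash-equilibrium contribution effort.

147

Mika's payoff is (294 + 2e_R)e_M − 2e_M².
∂π/∂e_M = 294 + 2e_R − 4e_M = 0, so e_M = 73.5 + 0.5e_R.
By symmetry e_R = e_M; substituting into the reaction function, 0.5e_M = 73.5 and e_M = 147.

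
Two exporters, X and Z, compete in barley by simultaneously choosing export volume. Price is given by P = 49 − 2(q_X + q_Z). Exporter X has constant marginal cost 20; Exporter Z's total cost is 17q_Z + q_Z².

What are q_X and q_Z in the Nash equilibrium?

Exporter X's profit: π = q_X(49 − 2(q_X + q_Z)) − 20q_X.
∂π/∂q_X = 29 − 4q_X − 2q_Z = 0, so q_X = 7.25 − 0.5q_Z.
For Z: ∂π/∂q_Z = 32 − 6q_Z − 2q_X = 0 ⇒ q_Z = 16/3 − (1/3)q_X.
Plugging q_Z into X's best response: q_X = 7.25 − 0.5(16/3 − (1/3)q_X) ⇒ (5/6)q_X = 55/12, so q_X = 5.5.
Then q_Z = 16/3 − (1/3)·5.5 = 3.5.

5.5, 3.5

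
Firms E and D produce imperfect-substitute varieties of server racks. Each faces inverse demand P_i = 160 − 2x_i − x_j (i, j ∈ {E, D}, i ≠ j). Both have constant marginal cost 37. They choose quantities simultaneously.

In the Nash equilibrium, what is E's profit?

Firm E's profit: π = x_E(160 − 2x_E − x_D) − 37x_E.
∂π/∂x_E = 123 − 4x_E − x_D = 0 ⇒ x_E = 30.75 − 0.25x_D.
Setting x_E = x_D in the reaction function: x_E = 30.75 − 0.25x_E, so x_E = 30.75 / 1.25 = 24.6.
P_E = 160 − 2·24.6 − 24.6 = 86.2.
Profit = (86.2 − 37)·24.6 = 1210.32.

1210.32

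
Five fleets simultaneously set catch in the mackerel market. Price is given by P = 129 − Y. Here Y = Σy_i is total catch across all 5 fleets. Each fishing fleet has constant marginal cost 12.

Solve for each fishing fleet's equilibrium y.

19.5

A representative fishing fleet's profit is π_i = y_i(129 − Y) − 12y_i, with Y = y_i + Σ_{j≠i} y_j.
First-order condition: 117 − 2y_i − Σ_{j≠i} y_j = 0.
With identical fishing fleets, set every y_j = y: then 117 − 2y − 4y = 0, i.e. y = 117/6 = 19.5.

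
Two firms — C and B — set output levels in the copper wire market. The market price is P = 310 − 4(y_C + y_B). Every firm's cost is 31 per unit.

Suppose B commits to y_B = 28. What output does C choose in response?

20.875

Firm C's profit: π = y_C(310 − 4(y_C + y_B)) − 31y_C.
∂π/∂y_C = 279 − 8y_C − 4y_B = 0, so y_C = 34.875 − 0.5y_B.
At y_B = 28: y_C = 34.875 − 0.5·28 = 20.875.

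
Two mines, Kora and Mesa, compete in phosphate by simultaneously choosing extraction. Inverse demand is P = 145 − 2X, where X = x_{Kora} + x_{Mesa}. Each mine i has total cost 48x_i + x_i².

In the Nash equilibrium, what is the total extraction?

Mine Kora's profit: π = x_{Kora}(145 − 2(x_{Kora} + x_{Mesa})) − 48x_{Kora} − x_{Kora}².
∂π/∂x_{Kora} = 97 − 6x_{Kora} − 2x_{Mesa} = 0, so x_{Kora} = 97/6 − (1/3)x_{Mesa}.
By symmetry x_{Mesa} = x_{Kora}; substituting into the reaction function, (4/3)x_{Kora} = 97/6 and x_{Kora} = 12.125.
Total extraction: 12.125 + 12.125 = 24.25.

24.25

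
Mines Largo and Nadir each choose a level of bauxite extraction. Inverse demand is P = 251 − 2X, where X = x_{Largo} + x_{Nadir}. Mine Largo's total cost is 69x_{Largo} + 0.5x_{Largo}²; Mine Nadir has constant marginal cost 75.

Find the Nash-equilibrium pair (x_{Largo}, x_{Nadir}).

Mine Largo's profit: π = x_{Largo}(251 − 2(x_{Largo} + x_{Nadir})) − 69x_{Largo} − 0.5x_{Largo}².
∂π/∂x_{Largo} = 182 − 5x_{Largo} − 2x_{Nadir} = 0, so x_{Largo} = 36.4 − 0.4x_{Nadir}.
For Nadir: ∂π/∂x_{Nadir} = 176 − 4x_{Nadir} − 2x_{Largo} = 0 ⇒ x_{Nadir} = 44 − 0.5x_{Largo}.
Substituting the second reaction function into the first: x_{Largo} = 36.4 − 0.4(44 − 0.5x_{Largo}), which gives 0.8x_{Largo} = 18.8 ⇒ x_{Largo} = 23.5.
Then x_{Nadir} = 44 − 0.5·23.5 = 32.25.

23.5, 32.25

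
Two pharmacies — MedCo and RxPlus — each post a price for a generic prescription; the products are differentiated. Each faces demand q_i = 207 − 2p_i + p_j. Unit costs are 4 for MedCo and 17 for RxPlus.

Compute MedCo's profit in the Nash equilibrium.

MedCo's profit: π = (p_{MedCo} − 4)(207 − 2p_{MedCo} + p_{RxPlus}).
∂π/∂p_{MedCo} = 215 − 4p_{MedCo} + p_{RxPlus} = 0 ⇒ p_{MedCo} = 53.75 + 0.25p_{RxPlus}.
Similarly p_{RxPlus} = 60.25 + 0.25p_{MedCo}.
Plugging p_{RxPlus} into MedCo's best response: p_{MedCo} = 53.75 + 0.25(60.25 + 0.25p_{MedCo}) ⇒ 0.9375p_{MedCo} = 68.8125, so p_{MedCo} = 73.4.
Then p_{RxPlus} = 60.25 + 0.25·73.4 = 78.6.
q_{MedCo} = 207 − 2·73.4 + 78.6 = 138.8.
Profit = (73.4 − 4)·138.8 = 9632.72.

9632.72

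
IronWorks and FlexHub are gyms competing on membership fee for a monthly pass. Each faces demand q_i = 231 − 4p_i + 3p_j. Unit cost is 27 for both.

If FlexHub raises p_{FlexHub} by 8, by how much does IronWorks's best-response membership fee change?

IronWorks's profit: π = (p_{IronWorks} − 27)(231 − 4p_{IronWorks} + 3p_{FlexHub}).
∂π/∂p_{IronWorks} = 339 − 8p_{IronWorks} + 3p_{FlexHub} = 0 ⇒ p_{IronWorks} = 42.375 + 0.375p_{FlexHub}.
The reaction-function slope is 0.375, so an 8-unit rise in p_{FlexHub} moves p_{IronWorks} by 0.375 × 8 = 3. IronWorks's best response rises — the actions are strategic complements.

3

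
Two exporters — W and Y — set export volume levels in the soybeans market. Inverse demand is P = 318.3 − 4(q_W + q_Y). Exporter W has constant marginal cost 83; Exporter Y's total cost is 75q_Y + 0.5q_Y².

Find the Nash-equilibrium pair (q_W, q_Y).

Exporter W's profit: π = q_W(318.3 − 4(q_W + q_Y)) − 83q_W.
∂π/∂q_W = 235.3 − 8q_W − 4q_Y = 0, so q_W = 29.4125 − 0.5q_Y.
For Y: ∂π/∂q_Y = 243.3 − 9q_Y − 4q_W = 0 ⇒ q_Y = 811/30 − (4/9)q_W.
Substituting the second reaction function into the first: q_W = 29.4125 − 0.5(811/30 − (4/9)q_W), which gives (7/9)q_W = 763/48 ⇒ q_W = 20.4375.
Then q_Y = 811/30 − (4/9)·20.4375 = 17.95.

20.4375, 17.95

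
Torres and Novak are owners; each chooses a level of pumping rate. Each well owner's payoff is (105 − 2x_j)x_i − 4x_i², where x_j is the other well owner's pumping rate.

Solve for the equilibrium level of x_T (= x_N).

10.5

Torres's payoff is (105 − 2x_N)x_T − 4x_T².
∂π/∂x_T = 105 − 2x_N − 8x_T = 0, so x_T = 13.125 − 0.25x_N.
By symmetry x_N = x_T; substituting into the reaction function, 1.25x_T = 13.125 and x_T = 10.5.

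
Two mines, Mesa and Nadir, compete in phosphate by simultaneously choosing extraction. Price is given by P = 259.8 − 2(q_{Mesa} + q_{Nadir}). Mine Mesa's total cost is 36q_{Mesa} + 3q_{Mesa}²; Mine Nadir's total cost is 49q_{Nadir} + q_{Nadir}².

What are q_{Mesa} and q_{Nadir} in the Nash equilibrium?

Mine Mesa's profit: π = q_{Mesa}(259.8 − 2(q_{Mesa} + q_{Nadir})) − 36q_{Mesa} − 3q_{Mesa}².
∂π/∂q_{Mesa} = 223.8 − 10q_{Mesa} − 2q_{Nadir} = 0, so q_{Mesa} = 22.38 − 0.2q_{Nadir}.
For Nadir: ∂π/∂q_{Nadir} = 210.8 − 6q_{Nadir} − 2q_{Mesa} = 0 ⇒ q_{Nadir} = 527/15 − (1/3)q_{Mesa}.
Solving the two reaction functions simultaneously: (1 − (−0.2)(−1/3))q_{Mesa} = 22.38 − 0.2·(527/15), so (14/15)q_{Mesa} = 2303/150 and q_{Mesa} = 16.45.
Then q_{Nadir} = 527/15 − (1/3)·16.45 = 29.65.

16.45, 29.65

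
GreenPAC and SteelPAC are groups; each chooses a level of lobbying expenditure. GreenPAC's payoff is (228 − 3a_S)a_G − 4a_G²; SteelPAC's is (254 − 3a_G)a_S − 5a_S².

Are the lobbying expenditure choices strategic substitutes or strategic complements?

strategic substitutes

Expanding GreenPAC's payoff: 228a_G − 3a_Sa_G − 4a_G².
∂π/∂a_G = 228 − 3a_S − 8a_G = 0, so a_G = 28.5 − 0.375a_S.
The best-response slope da_G/da_S = −0.375 < 0: the reaction function is downward-sloping, so the choices are strategic substitutes.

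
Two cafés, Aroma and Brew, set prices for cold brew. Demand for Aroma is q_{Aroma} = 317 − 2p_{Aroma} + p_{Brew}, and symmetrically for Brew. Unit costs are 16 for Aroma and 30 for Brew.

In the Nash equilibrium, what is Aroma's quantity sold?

Aroma's profit: π = (p_{Aroma} − 16)(317 − 2p_{Aroma} + p_{Brew}).
∂π/∂p_{Aroma} = 349 − 4p_{Aroma} + p_{Brew} = 0 ⇒ p_{Aroma} = 87.25 + 0.25p_{Brew}.
Similarly p_{Brew} = 94.25 + 0.25p_{Aroma}.
Substituting the second reaction function into the first: p_{Aroma} = 87.25 + 0.25(94.25 + 0.25p_{Aroma}), which gives 0.9375p_{Aroma} = 110.8125 ⇒ p_{Aroma} = 118.2.
Then p_{Brew} = 94.25 + 0.25·118.2 = 123.8.
q_{Aroma} = 317 − 2·118.2 + 123.8 = 204.4.

204.4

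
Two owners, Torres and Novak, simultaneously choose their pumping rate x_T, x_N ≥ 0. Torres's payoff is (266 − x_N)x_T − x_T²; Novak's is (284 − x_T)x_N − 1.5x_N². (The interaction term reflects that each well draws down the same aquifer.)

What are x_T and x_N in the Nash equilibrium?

102.8, 60.4

Expanding Torres's payoff: 266x_T − x_Nx_T − x_T².
∂π/∂x_T = 266 − x_N − 2x_T = 0, so x_T = 133 − 0.5x_N.
Likewise for Novak: x_N = 284/3 − (1/3)x_T.
Substituting the second reaction function into the first: x_T = 133 − 0.5(284/3 − (1/3)x_T), which gives (5/6)x_T = 257/3 ⇒ x_T = 102.8.
Then x_N = 284/3 − (1/3)·102.8 = 60.4.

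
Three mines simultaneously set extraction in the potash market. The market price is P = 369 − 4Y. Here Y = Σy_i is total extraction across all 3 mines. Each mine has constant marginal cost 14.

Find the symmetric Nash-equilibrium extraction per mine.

A representative mine's profit is π_i = y_i(369 − 4Y) − 14y_i, with Y = y_i + Σ_{j≠i} y_j.
First-order condition: 355 − 8y_i − 4Σ_{j≠i} y_j = 0.
Imposing symmetry (y_j = y for all j) turns Σ_{j≠i} y_j into 2y, so 355 = 16y and y = 22.1875.

22.1875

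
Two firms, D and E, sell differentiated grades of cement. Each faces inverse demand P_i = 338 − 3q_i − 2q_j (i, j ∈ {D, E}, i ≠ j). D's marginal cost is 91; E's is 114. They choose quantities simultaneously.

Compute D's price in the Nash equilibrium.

Firm D's profit: π = q_D(338 − 3q_D − 2q_E) − 91q_D.
∂π/∂q_D = 247 − 6q_D − 2q_E = 0 ⇒ q_D = 247/6 − (1/3)q_E.
Similarly q_E = 112/3 − (1/3)q_D.
Substituting the second reaction function into the first: q_D = 247/6 − (1/3)(112/3 − (1/3)q_D), which gives (8/9)q_D = 517/18 ⇒ q_D = 32.3125.
Then q_E = 112/3 − (1/3)·32.3125 = 26.5625.
P_D = 338 − 3·32.3125 − 2·26.5625 = 187.9375.

187.9375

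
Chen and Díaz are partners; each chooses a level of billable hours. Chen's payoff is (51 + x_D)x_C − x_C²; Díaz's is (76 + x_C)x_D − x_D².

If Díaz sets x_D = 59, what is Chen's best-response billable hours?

Expanding Chen's payoff: 51x_C + x_Dx_C − x_C².
∂π/∂x_C = 51 + x_D − 2x_C = 0, so x_C = 25.5 + 0.5x_D.
At x_D = 59: x_C = 25.5 + 0.5·59 = 55.

55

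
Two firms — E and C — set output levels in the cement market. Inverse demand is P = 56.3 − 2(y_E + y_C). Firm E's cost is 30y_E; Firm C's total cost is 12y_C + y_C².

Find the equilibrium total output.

9.69

Firm E's profit: π = y_E(56.3 − 2(y_E + y_C)) − 30y_E.
∂π/∂y_E = 26.3 − 4y_E − 2y_C = 0, so y_E = 6.575 − 0.5y_C.
For C: ∂π/∂y_C = 44.3 − 6y_C − 2y_E = 0 ⇒ y_C = 443/60 − (1/3)y_E.
Solving the two reaction functions simultaneously: (1 − (−0.5)(−1/3))y_E = 6.575 − 0.5·(443/60), so (5/6)y_E = 173/60 and y_E = 3.46.
Then y_C = 443/60 − (1/3)·3.46 = 6.23.
Total output: 3.46 + 6.23 = 9.69.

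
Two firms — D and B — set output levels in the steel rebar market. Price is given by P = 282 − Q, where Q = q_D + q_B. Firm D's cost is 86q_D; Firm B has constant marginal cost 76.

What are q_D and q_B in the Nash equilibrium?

62, 72

Firm D's profit: π = q_D(282 − (q_D + q_B)) − 86q_D.
∂π/∂q_D = 196 − 2q_D − q_B = 0, so q_D = 98 − 0.5q_B.
By the same steps for B: q_B = 103 − 0.5q_D.
Substituting the second reaction function into the first: q_D = 98 − 0.5(103 − 0.5q_D), which gives 0.75q_D = 46.5 ⇒ q_D = 62.
Then q_B = 103 − 0.5·62 = 72.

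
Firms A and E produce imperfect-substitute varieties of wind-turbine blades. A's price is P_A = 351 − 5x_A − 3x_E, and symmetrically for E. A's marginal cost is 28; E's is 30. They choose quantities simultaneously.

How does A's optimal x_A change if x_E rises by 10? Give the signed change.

Firm A's profit: π = x_A(351 − 5x_A − 3x_E) − 28x_A.
∂π/∂x_A = 323 − 10x_A − 3x_E = 0 ⇒ x_A = 32.3 − 0.3x_E.
The reaction-function slope is −0.3, so a 10-unit rise in x_E moves x_A by −0.3 × 10 = −3. A's best response falls — the actions are strategic substitutes.

-3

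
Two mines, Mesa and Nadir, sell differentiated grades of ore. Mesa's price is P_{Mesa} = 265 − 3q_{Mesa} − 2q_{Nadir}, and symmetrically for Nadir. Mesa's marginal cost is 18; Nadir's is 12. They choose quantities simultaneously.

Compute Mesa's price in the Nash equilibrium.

Mine Mesa's profit: π = q_{Mesa}(265 − 3q_{Mesa} − 2q_{Nadir}) − 18q_{Mesa}.
∂π/∂q_{Mesa} = 247 − 6q_{Mesa} − 2q_{Nadir} = 0 ⇒ q_{Mesa} = 247/6 − (1/3)q_{Nadir}.
Similarly q_{Nadir} = 253/6 − (1/3)q_{Mesa}.
Substituting the second reaction function into the first: q_{Mesa} = 247/6 − (1/3)(253/6 − (1/3)q_{Mesa}), which gives (8/9)q_{Mesa} = 244/9 ⇒ q_{Mesa} = 30.5.
Then q_{Nadir} = 253/6 − (1/3)·30.5 = 32.
P_{Mesa} = 265 − 3·30.5 − 2·32 = 109.5.

109.5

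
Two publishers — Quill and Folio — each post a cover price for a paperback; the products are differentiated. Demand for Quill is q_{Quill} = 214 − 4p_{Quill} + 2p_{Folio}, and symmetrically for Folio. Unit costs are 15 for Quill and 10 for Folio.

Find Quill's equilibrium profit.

Quill's profit: π = (p_{Quill} − 15)(214 − 4p_{Quill} + 2p_{Folio}).
∂π/∂p_{Quill} = 274 − 8p_{Quill} + 2p_{Folio} = 0 ⇒ p_{Quill} = 34.25 + 0.25p_{Folio}.
Similarly p_{Folio} = 31.75 + 0.25p_{Quill}.
Solving the two reaction functions simultaneously: (1 − (0.25)(0.25))p_{Quill} = 34.25 + 0.25·31.75, so 0.9375p_{Quill} = 42.1875 and p_{Quill} = 45.
Then p_{Folio} = 31.75 + 0.25·45 = 43.
q_{Quill} = 214 − 4·45 + 2·43 = 120.
Profit = (45 − 15)·120 = 3600.

3600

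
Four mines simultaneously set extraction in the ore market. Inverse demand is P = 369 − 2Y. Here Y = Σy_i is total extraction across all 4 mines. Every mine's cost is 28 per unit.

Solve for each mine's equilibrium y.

A representative mine's profit is π_i = y_i(369 − 2Y) − 28y_i, with Y = y_i + Σ_{j≠i} y_j.
First-order condition: 341 − 4y_i − 2Σ_{j≠i} y_j = 0.
With identical mines, set every y_j = y: then 341 − 4y − 6y = 0, i.e. y = 341/10 = 34.1.

34.1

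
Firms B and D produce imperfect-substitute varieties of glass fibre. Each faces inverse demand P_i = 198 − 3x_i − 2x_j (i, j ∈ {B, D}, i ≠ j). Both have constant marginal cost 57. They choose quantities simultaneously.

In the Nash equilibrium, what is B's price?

109.875

Firm B's profit: π = x_B(198 − 3x_B − 2x_D) − 57x_B.
∂π/∂x_B = 141 − 6x_B − 2x_D = 0 ⇒ x_B = 23.5 − (1/3)x_D.
The game is symmetric, so in equilibrium x_D = x_B: the reaction function gives (4/3)x_B = 23.5, hence x_B = 17.625.
P_B = 198 − 3·17.625 − 2·17.625 = 109.875.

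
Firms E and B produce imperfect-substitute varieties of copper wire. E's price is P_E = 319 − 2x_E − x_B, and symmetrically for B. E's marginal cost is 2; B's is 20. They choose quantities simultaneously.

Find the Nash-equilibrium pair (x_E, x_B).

64.6, 58.6

Firm E's profit: π = x_E(319 − 2x_E − x_B) − 2x_E.
∂π/∂x_E = 317 − 4x_E − x_B = 0 ⇒ x_E = 79.25 − 0.25x_B.
Similarly x_B = 74.75 − 0.25x_E.
Plugging x_B into E's best response: x_E = 79.25 − 0.25(74.75 − 0.25x_E) ⇒ 0.9375x_E = 60.5625, so x_E = 64.6.
Then x_B = 74.75 − 0.25·64.6 = 58.6.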